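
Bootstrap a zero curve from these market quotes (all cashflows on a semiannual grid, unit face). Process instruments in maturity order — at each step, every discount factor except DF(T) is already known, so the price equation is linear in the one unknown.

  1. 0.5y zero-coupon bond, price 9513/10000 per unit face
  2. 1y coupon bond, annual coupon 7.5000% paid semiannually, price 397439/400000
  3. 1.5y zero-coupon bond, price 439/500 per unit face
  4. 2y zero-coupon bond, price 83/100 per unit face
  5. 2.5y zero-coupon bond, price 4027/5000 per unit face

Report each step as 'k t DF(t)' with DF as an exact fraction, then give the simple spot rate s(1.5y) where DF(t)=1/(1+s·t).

1 1/2 9513/10000
2 1 9233/10000
3 3/2 439/500
4 2 83/100
5 5/2 4027/5000
s(1.5y) = (1/(439/500) − 1)/(3/2) = 122/1317 ≈ 9.2635%

step 1 [0.5y] zero: DF = P = 9513/10000 ≈ 0.951300
step 2 [1y] bond c/2=3/80: DF=(397439/400000 − 3/80·(0.951300))/(1+3/80) = 9233/10000 ≈ 0.923300
step 3 [1.5y] zero: DF = P = 439/500 ≈ 0.878000
step 4 [2y] zero: DF = P = 83/100 ≈ 0.830000
step 5 [2.5y] zero: DF = P = 4027/5000 ≈ 0.805400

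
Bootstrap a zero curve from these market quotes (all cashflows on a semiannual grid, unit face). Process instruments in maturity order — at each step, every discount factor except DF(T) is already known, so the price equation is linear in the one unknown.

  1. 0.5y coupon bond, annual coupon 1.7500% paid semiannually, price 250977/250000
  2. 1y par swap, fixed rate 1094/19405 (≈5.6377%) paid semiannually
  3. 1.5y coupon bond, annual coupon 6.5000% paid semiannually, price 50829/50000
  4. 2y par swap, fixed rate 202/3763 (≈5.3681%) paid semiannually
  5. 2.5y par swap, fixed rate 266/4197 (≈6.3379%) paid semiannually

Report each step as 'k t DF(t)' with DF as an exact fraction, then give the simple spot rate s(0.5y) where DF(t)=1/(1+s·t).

step 1 [0.5y] bond c/2=7/800: DF=(250977/250000 − 7/800·(0))/(1+7/800) = 622/625 ≈ 0.995200
step 2 [1y] swap r/2=547/19405: DF=(1 − 547/19405·(0.995200))/(1+547/19405) = 9453/10000 ≈ 0.945300
step 3 [1.5y] bond c/2=13/400: DF=(50829/50000 − 13/400·(0.995200+0.945300))/(1+13/400) = 1847/2000 ≈ 0.923500
step 4 [2y] swap r/2=101/3763: DF=(1 − 101/3763·(0.995200+0.945300+0.923500))/(1+101/3763) = 899/1000 ≈ 0.899000
step 5 [2.5y] swap r/2=133/4197: DF=(1 − 133/4197·(0.995200+0.945300+0.923500+0.899000))/(1+133/4197) = 8537/10000 ≈ 0.853700

1 1/2 622/625
2 1 9453/10000
3 3/2 1847/2000
4 2 899/1000
5 5/2 8537/10000
s(0.5y) = (1/(622/625) − 1)/(1/2) = 3/311 ≈ 0.9646%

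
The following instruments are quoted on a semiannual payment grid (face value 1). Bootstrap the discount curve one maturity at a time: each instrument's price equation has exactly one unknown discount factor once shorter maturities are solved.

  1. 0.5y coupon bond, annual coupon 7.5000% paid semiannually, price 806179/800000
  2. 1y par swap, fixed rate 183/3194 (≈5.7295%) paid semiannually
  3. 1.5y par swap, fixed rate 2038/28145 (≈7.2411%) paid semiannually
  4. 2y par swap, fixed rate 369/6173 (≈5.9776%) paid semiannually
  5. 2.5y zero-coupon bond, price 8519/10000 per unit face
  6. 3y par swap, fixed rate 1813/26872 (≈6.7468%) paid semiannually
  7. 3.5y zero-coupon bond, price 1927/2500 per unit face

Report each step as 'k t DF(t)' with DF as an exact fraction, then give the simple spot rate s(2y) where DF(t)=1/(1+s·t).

1 1/2 9713/10000
2 1 9451/10000
3 3/2 8981/10000
4 2 8893/10000
5 5/2 8519/10000
6 3 8187/10000
7 7/2 1927/2500
s(2y) = (1/(8893/10000) − 1)/(2) = 1107/17786 ≈ 6.2240%

step 1 [0.5y] bond c/2=3/80: DF=(806179/800000 − 3/80·(0))/(1+3/80) = 9713/10000 ≈ 0.971300
step 2 [1y] swap r/2=183/6388: DF=(1 − 183/6388·(0.971300))/(1+183/6388) = 9451/10000 ≈ 0.945100
step 3 [1.5y] swap r/2=1019/28145: DF=(1 − 1019/28145·(0.971300+0.945100))/(1+1019/28145) = 8981/10000 ≈ 0.898100
step 4 [2y] swap r/2=369/12346: DF=(1 − 369/12346·(0.971300+0.945100+0.898100))/(1+369/12346) = 8893/10000 ≈ 0.889300
step 5 [2.5y] zero: DF = P = 8519/10000 ≈ 0.851900
step 6 [3y] swap r/2=1813/53744: DF=(1 − 1813/53744·(0.971300+0.945100+0.898100+0.889300+0.851900))/(1+1813/53744) = 8187/10000 ≈ 0.818700
step 7 [3.5y] zero: DF = P = 1927/2500 ≈ 0.770800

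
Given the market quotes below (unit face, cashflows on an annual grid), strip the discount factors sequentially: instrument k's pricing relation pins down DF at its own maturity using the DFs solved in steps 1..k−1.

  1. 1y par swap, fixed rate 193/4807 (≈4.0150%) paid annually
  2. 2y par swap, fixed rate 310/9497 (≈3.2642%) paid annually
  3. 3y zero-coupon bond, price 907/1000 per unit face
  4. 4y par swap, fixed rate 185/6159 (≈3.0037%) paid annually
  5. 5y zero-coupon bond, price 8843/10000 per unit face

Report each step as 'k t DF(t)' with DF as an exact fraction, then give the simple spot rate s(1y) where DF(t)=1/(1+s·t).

1 1 4807/5000
2 2 469/500
3 3 907/1000
4 4 889/1000
5 5 8843/10000
s(1y) = (1/(4807/5000) − 1)/(1) = 193/4807 ≈ 4.0150%

step 1 [1y] swap r/1=193/4807: DF=(1 − 193/4807·(0))/(1+193/4807) = 4807/5000 ≈ 0.961400
step 2 [2y] swap r/1=310/9497: DF=(1 − 310/9497·(0.961400))/(1+310/9497) = 469/500 ≈ 0.938000
step 3 [3y] zero: DF = P = 907/1000 ≈ 0.907000
step 4 [4y] swap r/1=185/6159: DF=(1 − 185/6159·(0.961400+0.938000+0.907000))/(1+185/6159) = 889/1000 ≈ 0.889000
step 5 [5y] zero: DF = P = 8843/10000 ≈ 0.884300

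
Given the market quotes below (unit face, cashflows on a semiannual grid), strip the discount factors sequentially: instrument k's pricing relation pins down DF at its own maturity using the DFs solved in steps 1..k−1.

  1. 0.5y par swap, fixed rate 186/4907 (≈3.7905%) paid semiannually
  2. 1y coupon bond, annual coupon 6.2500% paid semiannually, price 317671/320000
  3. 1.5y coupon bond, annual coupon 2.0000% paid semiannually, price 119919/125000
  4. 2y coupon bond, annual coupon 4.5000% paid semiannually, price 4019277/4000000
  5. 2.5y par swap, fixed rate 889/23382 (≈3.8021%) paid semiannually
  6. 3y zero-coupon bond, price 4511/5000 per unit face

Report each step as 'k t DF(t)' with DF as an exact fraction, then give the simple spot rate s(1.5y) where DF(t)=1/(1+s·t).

step 1 [0.5y] swap r/2=93/4907: DF=(1 − 93/4907·(0))/(1+93/4907) = 4907/5000 ≈ 0.981400
step 2 [1y] bond c/2=1/32: DF=(317671/320000 − 1/32·(0.981400))/(1+1/32) = 9329/10000 ≈ 0.932900
step 3 [1.5y] bond c/2=1/100: DF=(119919/125000 − 1/100·(0.981400+0.932900))/(1+1/100) = 9309/10000 ≈ 0.930900
step 4 [2y] bond c/2=9/400: DF=(4019277/4000000 − 9/400·(0.981400+0.932900+0.930900))/(1+9/400) = 9201/10000 ≈ 0.920100
step 5 [2.5y] swap r/2=889/46764: DF=(1 − 889/46764·(0.981400+0.932900+0.930900+0.920100))/(1+889/46764) = 9111/10000 ≈ 0.911100
step 6 [3y] zero: DF = P = 4511/5000 ≈ 0.902200

1 1/2 4907/5000
2 1 9329/10000
3 3/2 9309/10000
4 2 9201/10000
5 5/2 9111/10000
6 3 4511/5000
s(1.5y) = (1/(9309/10000) − 1)/(3/2) = 1382/27927 ≈ 4.9486%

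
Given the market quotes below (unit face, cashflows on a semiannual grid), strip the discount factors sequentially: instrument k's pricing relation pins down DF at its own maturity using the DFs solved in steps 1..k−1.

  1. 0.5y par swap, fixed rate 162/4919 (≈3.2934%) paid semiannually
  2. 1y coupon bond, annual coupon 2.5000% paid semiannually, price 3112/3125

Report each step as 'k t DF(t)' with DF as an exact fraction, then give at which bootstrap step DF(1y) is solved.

step 1 [0.5y] swap r/2=81/4919: DF=(1 − 81/4919·(0))/(1+81/4919) = 4919/5000 ≈ 0.983800
step 2 [1y] bond c/2=1/80: DF=(3112/3125 − 1/80·(0.983800))/(1+1/80) = 4857/5000 ≈ 0.971400

1 1/2 4919/5000
2 1 4857/5000
DF(1y) is solved at step 2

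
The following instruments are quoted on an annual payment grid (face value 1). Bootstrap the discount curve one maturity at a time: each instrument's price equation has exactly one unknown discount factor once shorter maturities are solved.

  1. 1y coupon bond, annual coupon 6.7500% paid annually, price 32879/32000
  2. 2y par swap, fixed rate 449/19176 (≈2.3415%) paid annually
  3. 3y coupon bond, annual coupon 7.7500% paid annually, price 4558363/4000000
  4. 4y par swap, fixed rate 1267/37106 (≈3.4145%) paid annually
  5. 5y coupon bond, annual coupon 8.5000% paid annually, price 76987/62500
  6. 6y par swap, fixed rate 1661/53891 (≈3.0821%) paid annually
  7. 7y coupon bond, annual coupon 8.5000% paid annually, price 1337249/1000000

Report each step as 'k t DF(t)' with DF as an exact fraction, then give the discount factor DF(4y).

1 1 77/80
2 2 9551/10000
3 3 9197/10000
4 4 8733/10000
5 5 4223/5000
6 6 8339/10000
7 7 8103/10000
DF(4y) = 8733/10000 ≈ 0.873300

step 1 [1y] bond c/1=27/400: DF=(32879/32000 − 27/400·(0))/(1+27/400) = 77/80 ≈ 0.962500
step 2 [2y] swap r/1=449/19176: DF=(1 − 449/19176·(0.962500))/(1+449/19176) = 9551/10000 ≈ 0.955100
step 3 [3y] bond c/1=31/400: DF=(4558363/4000000 − 31/400·(0.962500+0.955100))/(1+31/400) = 9197/10000 ≈ 0.919700
step 4 [4y] swap r/1=1267/37106: DF=(1 − 1267/37106·(0.962500+0.955100+0.919700))/(1+1267/37106) = 8733/10000 ≈ 0.873300
step 5 [5y] bond c/1=17/200: DF=(76987/62500 − 17/200·(0.962500+0.955100+0.919700+0.873300))/(1+17/200) = 4223/5000 ≈ 0.844600
step 6 [6y] swap r/1=1661/53891: DF=(1 − 1661/53891·(0.962500+0.955100+0.919700+0.873300+0.844600))/(1+1661/53891) = 8339/10000 ≈ 0.833900
step 7 [7y] bond c/1=17/200: DF=(1337249/1000000 − 17/200·(0.962500+0.955100+0.919700+0.873300+0.844600+0.833900))/(1+17/200) = 8103/10000 ≈ 0.810300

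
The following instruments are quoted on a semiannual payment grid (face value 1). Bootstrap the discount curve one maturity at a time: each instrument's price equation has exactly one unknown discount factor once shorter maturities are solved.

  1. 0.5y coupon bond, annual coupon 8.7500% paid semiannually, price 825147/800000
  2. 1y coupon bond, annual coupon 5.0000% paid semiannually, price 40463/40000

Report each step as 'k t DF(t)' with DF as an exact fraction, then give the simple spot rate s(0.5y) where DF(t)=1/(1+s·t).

step 1 [0.5y] bond c/2=7/160: DF=(825147/800000 − 7/160·(0))/(1+7/160) = 4941/5000 ≈ 0.988200
step 2 [1y] bond c/2=1/40: DF=(40463/40000 − 1/40·(0.988200))/(1+1/40) = 2407/2500 ≈ 0.962800

1 1/2 4941/5000
2 1 2407/2500
s(0.5y) = (1/(4941/5000) − 1)/(1/2) = 118/4941 ≈ 2.3882%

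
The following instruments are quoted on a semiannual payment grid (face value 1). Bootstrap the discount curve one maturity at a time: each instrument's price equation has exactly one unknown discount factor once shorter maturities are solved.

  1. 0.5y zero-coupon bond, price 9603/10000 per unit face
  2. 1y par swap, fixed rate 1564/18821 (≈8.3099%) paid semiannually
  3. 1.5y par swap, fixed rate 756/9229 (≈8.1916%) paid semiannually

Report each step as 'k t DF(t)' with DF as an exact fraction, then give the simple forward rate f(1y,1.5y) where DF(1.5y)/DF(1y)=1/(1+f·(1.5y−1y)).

1 1/2 9603/10000
2 1 4609/5000
3 3/2 4433/5000
f(1y,1.5y) = ((4609/5000)/(4433/5000) − 1)/(1/2) = 32/403 ≈ 7.9404%

step 1 [0.5y] zero: DF = P = 9603/10000 ≈ 0.960300
step 2 [1y] swap r/2=782/18821: DF=(1 − 782/18821·(0.960300))/(1+782/18821) = 4609/5000 ≈ 0.921800
step 3 [1.5y] swap r/2=378/9229: DF=(1 − 378/9229·(0.960300+0.921800))/(1+378/9229) = 4433/5000 ≈ 0.886600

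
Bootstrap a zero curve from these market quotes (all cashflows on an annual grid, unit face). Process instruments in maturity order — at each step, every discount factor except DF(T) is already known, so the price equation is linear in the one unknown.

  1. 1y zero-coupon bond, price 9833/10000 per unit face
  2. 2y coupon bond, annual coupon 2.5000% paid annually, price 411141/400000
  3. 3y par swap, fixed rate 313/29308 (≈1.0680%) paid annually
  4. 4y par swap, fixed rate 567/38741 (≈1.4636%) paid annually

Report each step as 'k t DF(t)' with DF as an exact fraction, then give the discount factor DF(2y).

1 1 9833/10000
2 2 2447/2500
3 3 9687/10000
4 4 9433/10000
DF(2y) = 2447/2500 ≈ 0.978800

step 1 [1y] zero: DF = P = 9833/10000 ≈ 0.983300
step 2 [2y] bond c/1=1/40: DF=(411141/400000 − 1/40·(0.983300))/(1+1/40) = 2447/2500 ≈ 0.978800
step 3 [3y] swap r/1=313/29308: DF=(1 − 313/29308·(0.983300+0.978800))/(1+313/29308) = 9687/10000 ≈ 0.968700
step 4 [4y] swap r/1=567/38741: DF=(1 − 567/38741·(0.983300+0.978800+0.968700))/(1+567/38741) = 9433/10000 ≈ 0.943300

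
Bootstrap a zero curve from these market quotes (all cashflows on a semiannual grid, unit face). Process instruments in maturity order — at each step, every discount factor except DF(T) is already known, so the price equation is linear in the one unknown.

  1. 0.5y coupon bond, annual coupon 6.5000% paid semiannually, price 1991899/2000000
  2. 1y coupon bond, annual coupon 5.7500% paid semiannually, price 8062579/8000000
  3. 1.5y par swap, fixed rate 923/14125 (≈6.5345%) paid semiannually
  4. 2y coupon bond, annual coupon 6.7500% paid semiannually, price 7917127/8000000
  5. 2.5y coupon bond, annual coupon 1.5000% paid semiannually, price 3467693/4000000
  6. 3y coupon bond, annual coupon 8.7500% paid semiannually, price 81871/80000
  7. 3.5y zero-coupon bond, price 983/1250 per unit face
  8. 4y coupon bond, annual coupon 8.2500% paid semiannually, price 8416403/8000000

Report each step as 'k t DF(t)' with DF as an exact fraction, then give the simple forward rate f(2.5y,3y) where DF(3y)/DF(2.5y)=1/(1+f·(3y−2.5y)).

step 1 [0.5y] bond c/2=13/400: DF=(1991899/2000000 − 13/400·(0))/(1+13/400) = 4823/5000 ≈ 0.964600
step 2 [1y] bond c/2=23/800: DF=(8062579/8000000 − 23/800·(0.964600))/(1+23/800) = 9527/10000 ≈ 0.952700
step 3 [1.5y] swap r/2=923/28250: DF=(1 − 923/28250·(0.964600+0.952700))/(1+923/28250) = 9077/10000 ≈ 0.907700
step 4 [2y] bond c/2=27/800: DF=(7917127/8000000 − 27/800·(0.964600+0.952700+0.907700))/(1+27/800) = 8651/10000 ≈ 0.865100
step 5 [2.5y] bond c/2=3/400: DF=(3467693/4000000 − 3/400·(0.964600+0.952700+0.907700+0.865100))/(1+3/400) = 833/1000 ≈ 0.833000
step 6 [3y] bond c/2=7/160: DF=(81871/80000 − 7/160·(0.964600+0.952700+0.907700+0.865100+0.833000))/(1+7/160) = 7909/10000 ≈ 0.790900
step 7 [3.5y] zero: DF = P = 983/1250 ≈ 0.786400
step 8 [4y] bond c/2=33/800: DF=(8416403/8000000 − 33/800·(0.964600+0.952700+0.907700+0.865100+0.833000+0.790900+0.786400))/(1+33/800) = 7687/10000 ≈ 0.768700

1 1/2 4823/5000
2 1 9527/10000
3 3/2 9077/10000
4 2 8651/10000
5 5/2 833/1000
6 3 7909/10000
7 7/2 983/1250
8 4 7687/10000
f(2.5y,3y) = ((833/1000)/(7909/10000) − 1)/(1/2) = 842/7909 ≈ 10.6461%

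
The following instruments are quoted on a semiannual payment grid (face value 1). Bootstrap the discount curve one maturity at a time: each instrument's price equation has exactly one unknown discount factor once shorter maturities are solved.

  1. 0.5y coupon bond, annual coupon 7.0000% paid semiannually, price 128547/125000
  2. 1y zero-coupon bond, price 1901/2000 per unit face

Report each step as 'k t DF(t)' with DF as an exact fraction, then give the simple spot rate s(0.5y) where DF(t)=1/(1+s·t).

1 1/2 621/625
2 1 1901/2000
s(0.5y) = (1/(621/625) − 1)/(1/2) = 8/621 ≈ 1.2882%

step 1 [0.5y] bond c/2=7/200: DF=(128547/125000 − 7/200·(0))/(1+7/200) = 621/625 ≈ 0.993600
step 2 [1y] zero: DF = P = 1901/2000 ≈ 0.950500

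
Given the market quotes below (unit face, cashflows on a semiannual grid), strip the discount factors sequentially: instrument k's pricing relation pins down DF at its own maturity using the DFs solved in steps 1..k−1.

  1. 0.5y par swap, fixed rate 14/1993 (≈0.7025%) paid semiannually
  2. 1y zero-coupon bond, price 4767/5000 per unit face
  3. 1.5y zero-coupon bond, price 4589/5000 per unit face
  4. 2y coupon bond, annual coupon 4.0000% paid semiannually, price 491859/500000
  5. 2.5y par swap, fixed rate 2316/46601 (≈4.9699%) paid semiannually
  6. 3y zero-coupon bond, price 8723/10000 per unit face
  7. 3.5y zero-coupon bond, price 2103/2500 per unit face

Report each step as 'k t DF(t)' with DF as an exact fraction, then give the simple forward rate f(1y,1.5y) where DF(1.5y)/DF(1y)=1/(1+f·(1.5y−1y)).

1 1/2 1993/2000
2 1 4767/5000
3 3/2 4589/5000
4 2 4541/5000
5 5/2 4421/5000
6 3 8723/10000
7 7/2 2103/2500
f(1y,1.5y) = ((4767/5000)/(4589/5000) − 1)/(1/2) = 356/4589 ≈ 7.7577%

step 1 [0.5y] swap r/2=7/1993: DF=(1 − 7/1993·(0))/(1+7/1993) = 1993/2000 ≈ 0.996500
step 2 [1y] zero: DF = P = 4767/5000 ≈ 0.953400
step 3 [1.5y] zero: DF = P = 4589/5000 ≈ 0.917800
step 4 [2y] bond c/2=1/50: DF=(491859/500000 − 1/50·(0.996500+0.953400+0.917800))/(1+1/50) = 4541/5000 ≈ 0.908200
step 5 [2.5y] swap r/2=1158/46601: DF=(1 − 1158/46601·(0.996500+0.953400+0.917800+0.908200))/(1+1158/46601) = 4421/5000 ≈ 0.884200
step 6 [3y] zero: DF = P = 8723/10000 ≈ 0.872300
step 7 [3.5y] zero: DF = P = 2103/2500 ≈ 0.841200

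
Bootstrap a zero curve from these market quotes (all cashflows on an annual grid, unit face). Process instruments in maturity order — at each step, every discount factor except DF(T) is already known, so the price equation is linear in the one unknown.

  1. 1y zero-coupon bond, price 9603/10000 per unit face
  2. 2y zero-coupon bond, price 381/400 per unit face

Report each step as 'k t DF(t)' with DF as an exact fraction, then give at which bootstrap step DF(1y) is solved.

step 1 [1y] zero: DF = P = 9603/10000 ≈ 0.960300
step 2 [2y] zero: DF = P = 381/400 ≈ 0.952500

1 1 9603/10000
2 2 381/400
DF(1y) is solved at step 1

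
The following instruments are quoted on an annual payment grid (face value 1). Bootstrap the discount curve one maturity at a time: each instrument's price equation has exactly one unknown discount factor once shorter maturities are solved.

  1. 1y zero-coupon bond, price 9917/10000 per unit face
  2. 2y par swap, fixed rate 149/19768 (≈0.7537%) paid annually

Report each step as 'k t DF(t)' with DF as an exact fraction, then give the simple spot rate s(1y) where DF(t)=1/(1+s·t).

1 1 9917/10000
2 2 9851/10000
s(1y) = (1/(9917/10000) − 1)/(1) = 83/9917 ≈ 0.8369%

step 1 [1y] zero: DF = P = 9917/10000 ≈ 0.991700
step 2 [2y] swap r/1=149/19768: DF=(1 − 149/19768·(0.991700))/(1+149/19768) = 9851/10000 ≈ 0.985100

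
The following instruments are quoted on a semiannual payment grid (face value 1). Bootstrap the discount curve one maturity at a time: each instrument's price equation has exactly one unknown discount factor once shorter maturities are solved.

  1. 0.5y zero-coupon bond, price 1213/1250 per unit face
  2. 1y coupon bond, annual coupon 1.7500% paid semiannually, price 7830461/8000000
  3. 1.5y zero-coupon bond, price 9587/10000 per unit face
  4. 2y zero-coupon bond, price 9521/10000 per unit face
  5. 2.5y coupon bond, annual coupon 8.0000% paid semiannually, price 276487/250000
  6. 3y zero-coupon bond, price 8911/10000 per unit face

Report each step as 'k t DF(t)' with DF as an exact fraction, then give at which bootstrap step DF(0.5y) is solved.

1 1/2 1213/1250
2 1 9619/10000
3 3/2 9587/10000
4 2 9521/10000
5 5/2 2289/2500
6 3 8911/10000
DF(0.5y) is solved at step 1

step 1 [0.5y] zero: DF = P = 1213/1250 ≈ 0.970400
step 2 [1y] bond c/2=7/800: DF=(7830461/8000000 − 7/800·(0.970400))/(1+7/800) = 9619/10000 ≈ 0.961900
step 3 [1.5y] zero: DF = P = 9587/10000 ≈ 0.958700
step 4 [2y] zero: DF = P = 9521/10000 ≈ 0.952100
step 5 [2.5y] bond c/2=1/25: DF=(276487/250000 − 1/25·(0.970400+0.961900+0.958700+0.952100))/(1+1/25) = 2289/2500 ≈ 0.915600
step 6 [3y] zero: DF = P = 8911/10000 ≈ 0.891100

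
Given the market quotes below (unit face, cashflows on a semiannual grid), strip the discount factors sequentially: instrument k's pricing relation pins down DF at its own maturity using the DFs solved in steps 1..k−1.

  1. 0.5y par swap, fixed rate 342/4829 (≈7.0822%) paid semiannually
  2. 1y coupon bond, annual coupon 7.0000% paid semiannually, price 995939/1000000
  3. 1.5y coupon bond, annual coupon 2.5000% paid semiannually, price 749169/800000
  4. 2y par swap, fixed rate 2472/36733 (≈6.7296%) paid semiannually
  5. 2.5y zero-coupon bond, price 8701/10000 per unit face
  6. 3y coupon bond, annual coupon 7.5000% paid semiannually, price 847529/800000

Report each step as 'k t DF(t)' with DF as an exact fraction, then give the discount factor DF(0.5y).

1 1/2 4829/5000
2 1 581/625
3 3/2 1803/2000
4 2 2191/2500
5 5/2 8701/10000
6 3 8569/10000
DF(0.5y) = 4829/5000 ≈ 0.965800

step 1 [0.5y] swap r/2=171/4829: DF=(1 − 171/4829·(0))/(1+171/4829) = 4829/5000 ≈ 0.965800
step 2 [1y] bond c/2=7/200: DF=(995939/1000000 − 7/200·(0.965800))/(1+7/200) = 581/625 ≈ 0.929600
step 3 [1.5y] bond c/2=1/80: DF=(749169/800000 − 1/80·(0.965800+0.929600))/(1+1/80) = 1803/2000 ≈ 0.901500
step 4 [2y] swap r/2=1236/36733: DF=(1 − 1236/36733·(0.965800+0.929600+0.901500))/(1+1236/36733) = 2191/2500 ≈ 0.876400
step 5 [2.5y] zero: DF = P = 8701/10000 ≈ 0.870100
step 6 [3y] bond c/2=3/80: DF=(847529/800000 − 3/80·(0.965800+0.929600+0.901500+0.876400+0.870100))/(1+3/80) = 8569/10000 ≈ 0.856900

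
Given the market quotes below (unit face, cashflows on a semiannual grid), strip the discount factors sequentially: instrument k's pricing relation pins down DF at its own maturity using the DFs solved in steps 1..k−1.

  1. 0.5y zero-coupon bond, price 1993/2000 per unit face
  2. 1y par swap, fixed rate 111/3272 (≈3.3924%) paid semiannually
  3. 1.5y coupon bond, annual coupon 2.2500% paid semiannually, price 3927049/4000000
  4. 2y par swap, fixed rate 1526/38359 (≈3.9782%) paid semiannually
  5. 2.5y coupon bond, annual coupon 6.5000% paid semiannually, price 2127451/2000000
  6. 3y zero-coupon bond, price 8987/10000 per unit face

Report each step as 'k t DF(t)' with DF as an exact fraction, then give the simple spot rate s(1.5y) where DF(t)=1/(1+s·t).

step 1 [0.5y] zero: DF = P = 1993/2000 ≈ 0.996500
step 2 [1y] swap r/2=111/6544: DF=(1 − 111/6544·(0.996500))/(1+111/6544) = 9667/10000 ≈ 0.966700
step 3 [1.5y] bond c/2=9/800: DF=(3927049/4000000 − 9/800·(0.996500+0.966700))/(1+9/800) = 949/1000 ≈ 0.949000
step 4 [2y] swap r/2=763/38359: DF=(1 − 763/38359·(0.996500+0.966700+0.949000))/(1+763/38359) = 9237/10000 ≈ 0.923700
step 5 [2.5y] bond c/2=13/400: DF=(2127451/2000000 − 13/400·(0.996500+0.966700+0.949000+0.923700))/(1+13/400) = 1819/2000 ≈ 0.909500
step 6 [3y] zero: DF = P = 8987/10000 ≈ 0.898700

1 1/2 1993/2000
2 1 9667/10000
3 3/2 949/1000
4 2 9237/10000
5 5/2 1819/2000
6 3 8987/10000
s(1.5y) = (1/(949/1000) − 1)/(3/2) = 34/949 ≈ 3.5827%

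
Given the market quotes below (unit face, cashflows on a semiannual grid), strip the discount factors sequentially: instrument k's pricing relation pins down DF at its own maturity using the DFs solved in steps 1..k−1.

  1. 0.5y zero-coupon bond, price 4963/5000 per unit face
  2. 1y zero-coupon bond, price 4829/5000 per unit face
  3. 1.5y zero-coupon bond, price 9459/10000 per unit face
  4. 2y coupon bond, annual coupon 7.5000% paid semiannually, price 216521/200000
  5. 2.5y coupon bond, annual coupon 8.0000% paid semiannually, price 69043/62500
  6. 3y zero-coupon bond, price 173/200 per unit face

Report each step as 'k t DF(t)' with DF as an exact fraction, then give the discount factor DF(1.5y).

step 1 [0.5y] zero: DF = P = 4963/5000 ≈ 0.992600
step 2 [1y] zero: DF = P = 4829/5000 ≈ 0.965800
step 3 [1.5y] zero: DF = P = 9459/10000 ≈ 0.945900
step 4 [2y] bond c/2=3/80: DF=(216521/200000 − 3/80·(0.992600+0.965800+0.945900))/(1+3/80) = 1877/2000 ≈ 0.938500
step 5 [2.5y] bond c/2=1/25: DF=(69043/62500 − 1/25·(0.992600+0.965800+0.945900+0.938500))/(1+1/25) = 1143/1250 ≈ 0.914400
step 6 [3y] zero: DF = P = 173/200 ≈ 0.865000

1 1/2 4963/5000
2 1 4829/5000
3 3/2 9459/10000
4 2 1877/2000
5 5/2 1143/1250
6 3 173/200
DF(1.5y) = 9459/10000 ≈ 0.945900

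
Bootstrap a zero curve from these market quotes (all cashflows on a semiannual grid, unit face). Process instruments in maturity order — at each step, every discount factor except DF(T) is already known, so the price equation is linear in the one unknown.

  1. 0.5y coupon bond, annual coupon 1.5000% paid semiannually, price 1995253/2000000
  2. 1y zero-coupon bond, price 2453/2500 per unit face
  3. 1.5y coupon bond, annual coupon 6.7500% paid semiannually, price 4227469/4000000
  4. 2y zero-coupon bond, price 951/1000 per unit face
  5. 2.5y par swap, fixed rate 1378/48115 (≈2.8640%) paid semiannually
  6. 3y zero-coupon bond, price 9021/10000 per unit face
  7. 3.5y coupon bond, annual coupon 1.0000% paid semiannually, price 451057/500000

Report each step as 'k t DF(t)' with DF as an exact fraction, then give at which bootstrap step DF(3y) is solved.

step 1 [0.5y] bond c/2=3/400: DF=(1995253/2000000 − 3/400·(0))/(1+3/400) = 4951/5000 ≈ 0.990200
step 2 [1y] zero: DF = P = 2453/2500 ≈ 0.981200
step 3 [1.5y] bond c/2=27/800: DF=(4227469/4000000 − 27/800·(0.990200+0.981200))/(1+27/800) = 479/500 ≈ 0.958000
step 4 [2y] zero: DF = P = 951/1000 ≈ 0.951000
step 5 [2.5y] swap r/2=689/48115: DF=(1 − 689/48115·(0.990200+0.981200+0.958000+0.951000))/(1+689/48115) = 9311/10000 ≈ 0.931100
step 6 [3y] zero: DF = P = 9021/10000 ≈ 0.902100
step 7 [3.5y] bond c/2=1/200: DF=(451057/500000 − 1/200·(0.990200+0.981200+0.958000+0.951000+0.931100+0.902100))/(1+1/200) = 2173/2500 ≈ 0.869200

1 1/2 4951/5000
2 1 2453/2500
3 3/2 479/500
4 2 951/1000
5 5/2 9311/10000
6 3 9021/10000
7 7/2 2173/2500
DF(3y) is solved at step 6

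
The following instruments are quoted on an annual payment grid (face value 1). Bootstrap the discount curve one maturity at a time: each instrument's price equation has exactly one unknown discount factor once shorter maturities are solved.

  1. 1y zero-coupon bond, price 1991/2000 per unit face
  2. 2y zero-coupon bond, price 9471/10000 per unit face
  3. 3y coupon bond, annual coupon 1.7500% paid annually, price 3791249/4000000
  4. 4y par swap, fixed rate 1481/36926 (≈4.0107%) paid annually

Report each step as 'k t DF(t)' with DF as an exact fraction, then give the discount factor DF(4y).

1 1 1991/2000
2 2 9471/10000
3 3 8981/10000
4 4 8519/10000
DF(4y) = 8519/10000 ≈ 0.851900

step 1 [1y] zero: DF = P = 1991/2000 ≈ 0.995500
step 2 [2y] zero: DF = P = 9471/10000 ≈ 0.947100
step 3 [3y] bond c/1=7/400: DF=(3791249/4000000 − 7/400·(0.995500+0.947100))/(1+7/400) = 8981/10000 ≈ 0.898100
step 4 [4y] swap r/1=1481/36926: DF=(1 − 1481/36926·(0.995500+0.947100+0.898100))/(1+1481/36926) = 8519/10000 ≈ 0.851900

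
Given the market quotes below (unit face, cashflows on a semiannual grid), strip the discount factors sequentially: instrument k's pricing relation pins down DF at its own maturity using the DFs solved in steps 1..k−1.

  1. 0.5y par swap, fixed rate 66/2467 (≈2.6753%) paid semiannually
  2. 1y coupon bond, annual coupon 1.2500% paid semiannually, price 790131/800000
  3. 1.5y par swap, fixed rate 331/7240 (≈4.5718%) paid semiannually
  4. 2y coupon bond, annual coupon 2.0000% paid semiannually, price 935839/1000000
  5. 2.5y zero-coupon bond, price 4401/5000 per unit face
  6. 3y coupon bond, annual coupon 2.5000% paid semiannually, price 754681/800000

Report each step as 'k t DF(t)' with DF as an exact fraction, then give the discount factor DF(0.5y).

1 1/2 2467/2500
2 1 4877/5000
3 3/2 4669/5000
4 2 8979/10000
5 5/2 4401/5000
6 3 437/500
DF(0.5y) = 2467/2500 ≈ 0.986800

step 1 [0.5y] swap r/2=33/2467: DF=(1 − 33/2467·(0))/(1+33/2467) = 2467/2500 ≈ 0.986800
step 2 [1y] bond c/2=1/160: DF=(790131/800000 − 1/160·(0.986800))/(1+1/160) = 4877/5000 ≈ 0.975400
step 3 [1.5y] swap r/2=331/14480: DF=(1 − 331/14480·(0.986800+0.975400))/(1+331/14480) = 4669/5000 ≈ 0.933800
step 4 [2y] bond c/2=1/100: DF=(935839/1000000 − 1/100·(0.986800+0.975400+0.933800))/(1+1/100) = 8979/10000 ≈ 0.897900
step 5 [2.5y] zero: DF = P = 4401/5000 ≈ 0.880200
step 6 [3y] bond c/2=1/80: DF=(754681/800000 − 1/80·(0.986800+0.975400+0.933800+0.897900+0.880200))/(1+1/80) = 437/500 ≈ 0.874000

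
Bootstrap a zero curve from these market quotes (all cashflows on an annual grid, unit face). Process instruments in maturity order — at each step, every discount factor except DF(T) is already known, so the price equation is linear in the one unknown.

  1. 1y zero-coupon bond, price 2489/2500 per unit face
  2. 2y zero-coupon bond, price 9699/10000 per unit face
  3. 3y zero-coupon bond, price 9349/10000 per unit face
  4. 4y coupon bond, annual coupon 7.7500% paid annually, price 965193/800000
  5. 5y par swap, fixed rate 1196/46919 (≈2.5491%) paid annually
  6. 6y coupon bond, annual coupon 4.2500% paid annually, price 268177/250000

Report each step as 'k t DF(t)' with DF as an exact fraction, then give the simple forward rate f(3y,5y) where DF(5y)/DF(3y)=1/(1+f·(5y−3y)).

1 1 2489/2500
2 2 9699/10000
3 3 9349/10000
4 4 9111/10000
5 5 2201/2500
6 6 8377/10000
f(3y,5y) = ((9349/10000)/(2201/2500) − 1)/(2) = 545/17608 ≈ 3.0952%

step 1 [1y] zero: DF = P = 2489/2500 ≈ 0.995600
step 2 [2y] zero: DF = P = 9699/10000 ≈ 0.969900
step 3 [3y] zero: DF = P = 9349/10000 ≈ 0.934900
step 4 [4y] bond c/1=31/400: DF=(965193/800000 − 31/400·(0.995600+0.969900+0.934900))/(1+31/400) = 9111/10000 ≈ 0.911100
step 5 [5y] swap r/1=1196/46919: DF=(1 − 1196/46919·(0.995600+0.969900+0.934900+0.911100))/(1+1196/46919) = 2201/2500 ≈ 0.880400
step 6 [6y] bond c/1=17/400: DF=(268177/250000 − 17/400·(0.995600+0.969900+0.934900+0.911100+0.880400))/(1+17/400) = 8377/10000 ≈ 0.837700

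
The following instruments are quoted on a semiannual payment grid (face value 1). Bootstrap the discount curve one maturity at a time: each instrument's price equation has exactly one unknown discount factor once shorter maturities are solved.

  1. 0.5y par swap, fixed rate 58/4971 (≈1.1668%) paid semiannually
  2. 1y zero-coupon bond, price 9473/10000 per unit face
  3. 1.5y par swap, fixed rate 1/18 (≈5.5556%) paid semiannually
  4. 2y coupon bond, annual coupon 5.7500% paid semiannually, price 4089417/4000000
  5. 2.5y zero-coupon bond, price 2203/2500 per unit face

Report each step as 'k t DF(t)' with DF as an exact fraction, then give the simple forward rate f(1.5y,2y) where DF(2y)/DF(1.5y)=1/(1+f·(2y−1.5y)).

step 1 [0.5y] swap r/2=29/4971: DF=(1 − 29/4971·(0))/(1+29/4971) = 4971/5000 ≈ 0.994200
step 2 [1y] zero: DF = P = 9473/10000 ≈ 0.947300
step 3 [1.5y] swap r/2=1/36: DF=(1 − 1/36·(0.994200+0.947300))/(1+1/36) = 1841/2000 ≈ 0.920500
step 4 [2y] bond c/2=23/800: DF=(4089417/4000000 − 23/800·(0.994200+0.947300+0.920500))/(1+23/800) = 4569/5000 ≈ 0.913800
step 5 [2.5y] zero: DF = P = 2203/2500 ≈ 0.881200

1 1/2 4971/5000
2 1 9473/10000
3 3/2 1841/2000
4 2 4569/5000
5 5/2 2203/2500
f(1.5y,2y) = ((1841/2000)/(4569/5000) − 1)/(1/2) = 67/4569 ≈ 1.4664%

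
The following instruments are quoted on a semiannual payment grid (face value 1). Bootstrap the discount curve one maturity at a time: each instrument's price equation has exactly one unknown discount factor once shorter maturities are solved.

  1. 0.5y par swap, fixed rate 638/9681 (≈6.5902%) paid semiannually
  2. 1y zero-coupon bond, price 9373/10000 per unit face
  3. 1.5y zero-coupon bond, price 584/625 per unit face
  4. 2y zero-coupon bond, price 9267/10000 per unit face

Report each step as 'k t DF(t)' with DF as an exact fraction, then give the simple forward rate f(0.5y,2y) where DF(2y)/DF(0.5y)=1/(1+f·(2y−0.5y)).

step 1 [0.5y] swap r/2=319/9681: DF=(1 − 319/9681·(0))/(1+319/9681) = 9681/10000 ≈ 0.968100
step 2 [1y] zero: DF = P = 9373/10000 ≈ 0.937300
step 3 [1.5y] zero: DF = P = 584/625 ≈ 0.934400
step 4 [2y] zero: DF = P = 9267/10000 ≈ 0.926700

1 1/2 9681/10000
2 1 9373/10000
3 3/2 584/625
4 2 9267/10000
f(0.5y,2y) = ((9681/10000)/(9267/10000) − 1)/(3/2) = 92/3089 ≈ 2.9783%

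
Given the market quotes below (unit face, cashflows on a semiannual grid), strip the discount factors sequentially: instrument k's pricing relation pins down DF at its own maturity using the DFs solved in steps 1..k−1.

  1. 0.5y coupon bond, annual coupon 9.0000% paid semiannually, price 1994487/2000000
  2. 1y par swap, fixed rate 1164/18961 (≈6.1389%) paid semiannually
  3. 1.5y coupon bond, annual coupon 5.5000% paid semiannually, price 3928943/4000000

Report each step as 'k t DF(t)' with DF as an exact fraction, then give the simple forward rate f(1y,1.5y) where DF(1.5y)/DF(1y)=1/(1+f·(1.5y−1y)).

1 1/2 9543/10000
2 1 4709/5000
3 3/2 2263/2500
f(1y,1.5y) = ((4709/5000)/(2263/2500) − 1)/(1/2) = 183/2263 ≈ 8.0866%

step 1 [0.5y] bond c/2=9/200: DF=(1994487/2000000 − 9/200·(0))/(1+9/200) = 9543/10000 ≈ 0.954300
step 2 [1y] swap r/2=582/18961: DF=(1 − 582/18961·(0.954300))/(1+582/18961) = 4709/5000 ≈ 0.941800
step 3 [1.5y] bond c/2=11/400: DF=(3928943/4000000 − 11/400·(0.954300+0.941800))/(1+11/400) = 2263/2500 ≈ 0.905200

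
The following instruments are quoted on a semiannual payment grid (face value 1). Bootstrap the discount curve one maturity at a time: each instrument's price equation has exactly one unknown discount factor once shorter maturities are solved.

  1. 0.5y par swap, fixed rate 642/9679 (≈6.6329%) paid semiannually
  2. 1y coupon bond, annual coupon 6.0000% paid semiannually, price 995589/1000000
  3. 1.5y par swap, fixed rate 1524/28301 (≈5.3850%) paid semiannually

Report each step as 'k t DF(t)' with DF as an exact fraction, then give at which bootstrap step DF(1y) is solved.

1 1/2 9679/10000
2 1 1173/1250
3 3/2 4619/5000
DF(1y) is solved at step 2

step 1 [0.5y] swap r/2=321/9679: DF=(1 − 321/9679·(0))/(1+321/9679) = 9679/10000 ≈ 0.967900
step 2 [1y] bond c/2=3/100: DF=(995589/1000000 − 3/100·(0.967900))/(1+3/100) = 1173/1250 ≈ 0.938400
step 3 [1.5y] swap r/2=762/28301: DF=(1 − 762/28301·(0.967900+0.938400))/(1+762/28301) = 4619/5000 ≈ 0.923800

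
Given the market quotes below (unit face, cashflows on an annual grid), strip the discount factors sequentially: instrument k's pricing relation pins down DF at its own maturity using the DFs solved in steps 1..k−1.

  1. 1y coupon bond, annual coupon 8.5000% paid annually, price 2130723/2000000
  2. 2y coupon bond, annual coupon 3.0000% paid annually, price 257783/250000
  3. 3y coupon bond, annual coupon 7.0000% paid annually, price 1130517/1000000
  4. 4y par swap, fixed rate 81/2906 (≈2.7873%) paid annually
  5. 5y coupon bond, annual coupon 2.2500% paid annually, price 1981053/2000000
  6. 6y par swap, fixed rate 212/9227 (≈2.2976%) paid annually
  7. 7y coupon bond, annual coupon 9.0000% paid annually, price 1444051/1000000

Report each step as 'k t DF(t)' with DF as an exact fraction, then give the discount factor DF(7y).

step 1 [1y] bond c/1=17/200: DF=(2130723/2000000 − 17/200·(0))/(1+17/200) = 9819/10000 ≈ 0.981900
step 2 [2y] bond c/1=3/100: DF=(257783/250000 − 3/100·(0.981900))/(1+3/100) = 389/400 ≈ 0.972500
step 3 [3y] bond c/1=7/100: DF=(1130517/1000000 − 7/100·(0.981900+0.972500))/(1+7/100) = 9287/10000 ≈ 0.928700
step 4 [4y] swap r/1=81/2906: DF=(1 − 81/2906·(0.981900+0.972500+0.928700))/(1+81/2906) = 8947/10000 ≈ 0.894700
step 5 [5y] bond c/1=9/400: DF=(1981053/2000000 − 9/400·(0.981900+0.972500+0.928700+0.894700))/(1+9/400) = 1107/1250 ≈ 0.885600
step 6 [6y] swap r/1=212/9227: DF=(1 − 212/9227·(0.981900+0.972500+0.928700+0.894700+0.885600))/(1+212/9227) = 1091/1250 ≈ 0.872800
step 7 [7y] bond c/1=9/100: DF=(1444051/1000000 − 9/100·(0.981900+0.972500+0.928700+0.894700+0.885600+0.872800))/(1+9/100) = 8677/10000 ≈ 0.867700

1 1 9819/10000
2 2 389/400
3 3 9287/10000
4 4 8947/10000
5 5 1107/1250
6 6 1091/1250
7 7 8677/10000
DF(7y) = 8677/10000 ≈ 0.867700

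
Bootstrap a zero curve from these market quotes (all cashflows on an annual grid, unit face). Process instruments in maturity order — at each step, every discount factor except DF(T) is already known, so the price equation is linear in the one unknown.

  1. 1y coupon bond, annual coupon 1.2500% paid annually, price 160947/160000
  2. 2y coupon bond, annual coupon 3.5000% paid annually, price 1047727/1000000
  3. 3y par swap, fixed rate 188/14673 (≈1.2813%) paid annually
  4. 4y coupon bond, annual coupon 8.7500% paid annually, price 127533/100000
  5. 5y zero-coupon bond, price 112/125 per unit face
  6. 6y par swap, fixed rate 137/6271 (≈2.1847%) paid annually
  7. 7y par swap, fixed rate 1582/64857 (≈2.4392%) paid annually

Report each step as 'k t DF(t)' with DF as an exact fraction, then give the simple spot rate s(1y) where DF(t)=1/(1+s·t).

1 1 1987/2000
2 2 9787/10000
3 3 1203/1250
4 4 4683/5000
5 5 112/125
6 6 8767/10000
7 7 4209/5000
s(1y) = (1/(1987/2000) − 1)/(1) = 13/1987 ≈ 0.6543%

step 1 [1y] bond c/1=1/80: DF=(160947/160000 − 1/80·(0))/(1+1/80) = 1987/2000 ≈ 0.993500
step 2 [2y] bond c/1=7/200: DF=(1047727/1000000 − 7/200·(0.993500))/(1+7/200) = 9787/10000 ≈ 0.978700
step 3 [3y] swap r/1=188/14673: DF=(1 − 188/14673·(0.993500+0.978700))/(1+188/14673) = 1203/1250 ≈ 0.962400
step 4 [4y] bond c/1=7/80: DF=(127533/100000 − 7/80·(0.993500+0.978700+0.962400))/(1+7/80) = 4683/5000 ≈ 0.936600
step 5 [5y] zero: DF = P = 112/125 ≈ 0.896000
step 6 [6y] swap r/1=137/6271: DF=(1 − 137/6271·(0.993500+0.978700+0.962400+0.936600+0.896000))/(1+137/6271) = 8767/10000 ≈ 0.876700
step 7 [7y] swap r/1=1582/64857: DF=(1 − 1582/64857·(0.993500+0.978700+0.962400+0.936600+0.896000+0.876700))/(1+1582/64857) = 4209/5000 ≈ 0.841800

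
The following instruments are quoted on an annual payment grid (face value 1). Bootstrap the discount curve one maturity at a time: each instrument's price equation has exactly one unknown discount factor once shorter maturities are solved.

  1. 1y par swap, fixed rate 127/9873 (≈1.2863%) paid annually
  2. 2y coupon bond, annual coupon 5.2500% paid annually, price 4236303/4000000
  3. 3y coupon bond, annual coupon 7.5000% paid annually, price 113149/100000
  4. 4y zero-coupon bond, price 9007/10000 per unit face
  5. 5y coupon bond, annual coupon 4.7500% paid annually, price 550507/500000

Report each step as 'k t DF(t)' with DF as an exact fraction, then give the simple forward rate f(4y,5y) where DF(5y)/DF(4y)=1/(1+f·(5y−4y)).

1 1 9873/10000
2 2 957/1000
3 3 9169/10000
4 4 9007/10000
5 5 1761/2000
f(4y,5y) = ((9007/10000)/(1761/2000) − 1)/(1) = 202/8805 ≈ 2.2942%

step 1 [1y] swap r/1=127/9873: DF=(1 − 127/9873·(0))/(1+127/9873) = 9873/10000 ≈ 0.987300
step 2 [2y] bond c/1=21/400: DF=(4236303/4000000 − 21/400·(0.987300))/(1+21/400) = 957/1000 ≈ 0.957000
step 3 [3y] bond c/1=3/40: DF=(113149/100000 − 3/40·(0.987300+0.957000))/(1+3/40) = 9169/10000 ≈ 0.916900
step 4 [4y] zero: DF = P = 9007/10000 ≈ 0.900700
step 5 [5y] bond c/1=19/400: DF=(550507/500000 − 19/400·(0.987300+0.957000+0.916900+0.900700))/(1+19/400) = 1761/2000 ≈ 0.880500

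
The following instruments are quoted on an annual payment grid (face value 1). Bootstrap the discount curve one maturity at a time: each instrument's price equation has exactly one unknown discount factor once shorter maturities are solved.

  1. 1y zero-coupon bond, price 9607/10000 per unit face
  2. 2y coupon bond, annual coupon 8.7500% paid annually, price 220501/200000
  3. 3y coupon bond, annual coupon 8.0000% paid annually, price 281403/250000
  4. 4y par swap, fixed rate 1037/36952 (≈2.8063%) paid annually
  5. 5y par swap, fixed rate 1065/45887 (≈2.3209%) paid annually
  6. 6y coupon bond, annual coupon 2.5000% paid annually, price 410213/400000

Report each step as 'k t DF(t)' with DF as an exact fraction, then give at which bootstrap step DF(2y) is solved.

1 1 9607/10000
2 2 1873/2000
3 3 9017/10000
4 4 8963/10000
5 5 1787/2000
6 6 4443/5000
DF(2y) is solved at step 2

step 1 [1y] zero: DF = P = 9607/10000 ≈ 0.960700
step 2 [2y] bond c/1=7/80: DF=(220501/200000 − 7/80·(0.960700))/(1+7/80) = 1873/2000 ≈ 0.936500
step 3 [3y] bond c/1=2/25: DF=(281403/250000 − 2/25·(0.960700+0.936500))/(1+2/25) = 9017/10000 ≈ 0.901700
step 4 [4y] swap r/1=1037/36952: DF=(1 − 1037/36952·(0.960700+0.936500+0.901700))/(1+1037/36952) = 8963/10000 ≈ 0.896300
step 5 [5y] swap r/1=1065/45887: DF=(1 − 1065/45887·(0.960700+0.936500+0.901700+0.896300))/(1+1065/45887) = 1787/2000 ≈ 0.893500
step 6 [6y] bond c/1=1/40: DF=(410213/400000 − 1/40·(0.960700+0.936500+0.901700+0.896300+0.893500))/(1+1/40) = 4443/5000 ≈ 0.888600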